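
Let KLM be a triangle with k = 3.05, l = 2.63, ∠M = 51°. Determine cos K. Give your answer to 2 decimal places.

By the law of cosines, m² = k² + l² − 2·k·l·cos M = 6.1232, so m ≈ 2.4745.
Law of cosines again: cos K = (l² + m² − k²)/(2·l·m) ≈ 0.28716, so ∠K ≈ 73.31°.

0.29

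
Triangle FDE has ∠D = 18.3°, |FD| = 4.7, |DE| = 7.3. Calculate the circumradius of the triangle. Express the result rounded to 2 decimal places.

By the law of cosines, |EF|² = |FD|² + |DE|² − 2·|FD|·|DE|·cos D = 10.23, so |EF| ≈ 3.1985.
Area = ½·|FD|·|DE|·sin D ≈ 5.3865.
Circumradius = |EF|/(2 sin D) ≈ 5.0933.

5.09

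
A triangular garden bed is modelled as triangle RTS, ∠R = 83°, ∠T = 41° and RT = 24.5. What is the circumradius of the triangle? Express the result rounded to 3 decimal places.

The third angle is ∠S = 180° − ∠R − ∠T = 56.00°.
Law of sines: TS = RT·sin R/sin S ≈ 29.332.
Law of sines: SR = RT·sin T/sin S ≈ 19.388.
Circumradius = RT/(2 sin S) ≈ 14.776.

14.776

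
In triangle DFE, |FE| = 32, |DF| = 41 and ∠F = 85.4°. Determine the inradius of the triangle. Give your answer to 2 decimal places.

By the law of cosines, |ED|² = |DF|² + |FE|² − 2·|DF|·|FE|·cos F = 2494.6, so |ED| ≈ 49.946.
Area = ½·|DF|·|FE|·sin F ≈ 653.89.
Semiperimeter s = (32+49.946+41)/2 = 61.473.
Inradius = area/s = 653.89/61.473 ≈ 10.637.

r ≈ 10.64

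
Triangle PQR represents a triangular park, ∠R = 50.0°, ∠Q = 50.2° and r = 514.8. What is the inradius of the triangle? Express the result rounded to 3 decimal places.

The third angle is ∠P = 180° − ∠Q − ∠R = 79.80°.
Law of sines: p = r·sin P/sin R ≈ 661.4.
Law of sines: q = r·sin Q/sin R ≈ 516.3.
Area = ½·r·p·sin Q ≈ 1.308e+05.
Semiperimeter s = (661.4+516.3+514.8)/2 = 846.25.
Inradius = area/s = 1.308e+05/846.25 ≈ 154.56.

154.559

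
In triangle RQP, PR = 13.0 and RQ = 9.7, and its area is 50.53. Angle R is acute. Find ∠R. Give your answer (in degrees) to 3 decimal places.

From area = ½·PR·RQ·sin R, we get sin R = 2·area/(PR·RQ) ≈ 0.80143.
Taking the acute solution, ∠R ≈ 53.27°.

∠R ≈ 53.267°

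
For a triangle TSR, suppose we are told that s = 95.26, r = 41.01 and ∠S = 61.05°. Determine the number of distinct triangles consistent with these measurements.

r·sin S = 41.01·sin(61.05°) ≈ 35.89.
Since s ≥ r, exactly one triangle exists.

1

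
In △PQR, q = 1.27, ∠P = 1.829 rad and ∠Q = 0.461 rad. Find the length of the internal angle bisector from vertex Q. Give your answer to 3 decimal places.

2.352

The third angle is ∠R = π − ∠P − ∠Q = 0.852 rad.
Law of sines: p = q·sin P/sin Q ≈ 2.7603.
Law of sines: r = q·sin R/sin Q ≈ 2.1479.
The bisector from Q has length 2·r·p·cos(∠Q/2)/(r+p) ≈ 2.352.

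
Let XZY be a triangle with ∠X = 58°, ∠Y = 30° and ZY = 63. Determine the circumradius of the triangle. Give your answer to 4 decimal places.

The third angle is ∠Z = 180° − ∠Y − ∠X = 92.00°.
Law of sines: YX = ZY·sin Z/sin X ≈ 74.243.
Law of sines: XZ = ZY·sin Y/sin X ≈ 37.144.
Circumradius = ZY/(2 sin X) ≈ 37.144.

R ≈ 37.1441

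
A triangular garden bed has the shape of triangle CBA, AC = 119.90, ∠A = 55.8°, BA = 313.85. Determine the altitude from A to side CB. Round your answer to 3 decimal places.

h_A ≈ 117.156

By the law of cosines, CB² = BA² + AC² − 2·BA·AC·cos A = 70575, so CB ≈ 265.66.
Area = ½·BA·AC·sin A ≈ 15562.
The altitude from A has length 2·area/CB ≈ 117.16.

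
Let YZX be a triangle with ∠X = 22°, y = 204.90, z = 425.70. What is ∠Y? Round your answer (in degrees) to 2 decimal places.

By the law of cosines, x² = y² + z² − 2·y·z·cos X = 61456, so x ≈ 247.9.
Law of cosines again: cos Y = (z² + x² − y²)/(2·z·x) ≈ 0.95086, so ∠Y ≈ 18.04°.

18.04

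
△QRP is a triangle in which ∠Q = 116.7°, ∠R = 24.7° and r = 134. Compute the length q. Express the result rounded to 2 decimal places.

286.48

The third angle is ∠P = 180° − ∠Q − ∠R = 38.60°.
Law of sines: q = r·sin Q/sin R ≈ 286.48.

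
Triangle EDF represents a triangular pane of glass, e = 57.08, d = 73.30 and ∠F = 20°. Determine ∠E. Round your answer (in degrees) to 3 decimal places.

44.796

By the law of cosines, f² = e² + d² − 2·e·d·cos F = 767.74, so f ≈ 27.708.
Law of cosines again: cos E = (d² + f² − e²)/(2·d·f) ≈ 0.70963, so ∠E ≈ 44.80°.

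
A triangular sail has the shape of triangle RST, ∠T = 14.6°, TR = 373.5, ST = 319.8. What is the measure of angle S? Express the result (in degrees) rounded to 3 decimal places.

By the law of cosines, RS² = ST² + TR² − 2·ST·TR·cos T = 10598, so RS ≈ 102.94.
Law of cosines again: cos S = (RS² + ST² − TR²)/(2·RS·ST) ≈ -0.40448, so ∠S ≈ 113.86°.

113.859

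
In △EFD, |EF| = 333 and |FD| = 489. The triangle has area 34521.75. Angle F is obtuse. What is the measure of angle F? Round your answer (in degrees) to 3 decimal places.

154.912

From area = ½·|EF|·|FD|·sin F, we get sin F = 2·area/(|EF|·|FD|) ≈ 0.42400.
Taking the obtuse solution, ∠F ≈ 154.91°.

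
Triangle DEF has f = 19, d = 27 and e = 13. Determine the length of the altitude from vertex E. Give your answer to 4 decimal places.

Semiperimeter s = (27 + 13 + 19)/2 = 29.5.
Heron's formula: area = √(29.5·2.5·16.5·10.5) ≈ 113.04.
The altitude from E has length 2·area/e ≈ 17.39.

h_E ≈ 17.3902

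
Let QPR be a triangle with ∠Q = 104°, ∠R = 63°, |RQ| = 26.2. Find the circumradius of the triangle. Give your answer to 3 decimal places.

58.235

The third angle is ∠P = 180° − ∠R − ∠Q = 13.00°.
Law of sines: |PR| = |RQ|·sin Q/sin P ≈ 113.01.
Law of sines: |QP| = |RQ|·sin R/sin P ≈ 103.78.
Circumradius = |RQ|/(2 sin P) ≈ 58.235.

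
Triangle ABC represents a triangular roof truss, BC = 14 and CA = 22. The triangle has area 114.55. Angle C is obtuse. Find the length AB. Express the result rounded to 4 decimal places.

33.0411

From area = ½·BC·CA·sin C, we get sin C = 2·area/(BC·CA) ≈ 0.74383.
Taking the obtuse solution, ∠C ≈ 131.94°.
Law of cosines then gives AB ≈ 33.041.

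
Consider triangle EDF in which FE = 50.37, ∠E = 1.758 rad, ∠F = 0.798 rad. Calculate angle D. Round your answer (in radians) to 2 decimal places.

The third angle is ∠D = π − ∠F − ∠E = 0.586 rad.

∠D ≈ 0.59 rad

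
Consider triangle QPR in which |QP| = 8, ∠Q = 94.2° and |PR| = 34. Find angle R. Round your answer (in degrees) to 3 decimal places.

13.572

Law of sines: sin R = |QP|·sin Q/|PR| ≈ 0.23466.
Since |PR| ≥ |QP|, only the acute value applies: ∠R ≈ 13.57°.
Then ∠P = 180° − ∠Q − ∠R ≈ 72.23°.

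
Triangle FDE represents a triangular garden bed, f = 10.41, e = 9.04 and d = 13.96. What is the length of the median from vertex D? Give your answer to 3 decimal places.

m_D ≈ 6.806

Median from D: ½√(2·e² + 2·f² − d²) ≈ 6.8062.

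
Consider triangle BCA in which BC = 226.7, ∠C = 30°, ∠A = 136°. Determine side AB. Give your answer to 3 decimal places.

The third angle is ∠B = 180° − ∠C − ∠A = 14.00°.
Law of sines: AB = BC·sin C/sin A ≈ 163.17.

163.174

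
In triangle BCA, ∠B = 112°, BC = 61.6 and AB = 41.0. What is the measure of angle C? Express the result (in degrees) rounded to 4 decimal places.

By the law of cosines, CA² = AB² + BC² − 2·AB·BC·cos B = 7367.8, so CA ≈ 85.836.
Law of cosines again: cos C = (BC² + CA² − AB²)/(2·BC·CA) ≈ 0.89658, so ∠C ≈ 26.29°.

∠C ≈ 26.2875°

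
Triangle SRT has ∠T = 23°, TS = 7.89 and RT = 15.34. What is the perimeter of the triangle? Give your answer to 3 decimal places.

perimeter ≈ 31.876

By the law of cosines, SR² = RT² + TS² − 2·RT·TS·cos T = 74.746, so SR ≈ 8.6455.
Semiperimeter s = (15.34+7.89+8.6455)/2 = 15.938.
Perimeter = 15.34 + 7.89 + 8.6455 = 31.876.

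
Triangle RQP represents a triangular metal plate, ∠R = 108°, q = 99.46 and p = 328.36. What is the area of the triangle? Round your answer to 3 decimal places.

15530.128

Area = ½·q·p·sin R ≈ 15530.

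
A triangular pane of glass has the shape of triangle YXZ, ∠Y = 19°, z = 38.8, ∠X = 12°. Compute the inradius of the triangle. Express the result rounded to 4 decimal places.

2.5048

The third angle is ∠Z = 180° − ∠Y − ∠X = 149.00°.
Law of sines: y = z·sin Y/sin Z ≈ 24.526.
Law of sines: x = z·sin X/sin Z ≈ 15.663.
Area = ½·z·y·sin X ≈ 98.927.
Semiperimeter s = (24.526+15.663+38.8)/2 = 39.495.
Inradius = area/s = 98.927/39.495 ≈ 2.5048.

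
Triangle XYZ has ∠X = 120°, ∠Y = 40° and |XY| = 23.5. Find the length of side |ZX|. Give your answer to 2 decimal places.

44.17

The third angle is ∠Z = 180° − ∠X − ∠Y = 20.00°.
Law of sines: |ZX| = |XY|·sin Y/sin Z ≈ 44.166.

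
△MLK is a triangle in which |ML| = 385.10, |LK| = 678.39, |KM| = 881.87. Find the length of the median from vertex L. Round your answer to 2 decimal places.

331.41

Median from L: ½√(2·|ML|² + 2·|LK|² − |KM|²) ≈ 331.41.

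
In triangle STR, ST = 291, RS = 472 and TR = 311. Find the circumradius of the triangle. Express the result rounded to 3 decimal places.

242.421

By the law of cosines, cos S = (RS² + ST² − TR²) / (2·RS·ST) ≈ 0.76717, so ∠S ≈ 39.90°.
Circumradius = TR/(2 sin S) ≈ 242.42.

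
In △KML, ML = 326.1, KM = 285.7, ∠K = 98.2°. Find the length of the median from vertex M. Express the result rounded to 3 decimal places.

300.470

Law of sines: sin L = KM·sin K/ML ≈ 0.86715.
Since ML ≥ KM, only the acute value applies: ∠L ≈ 60.13°.
Then ∠M = 180° − ∠K − ∠L ≈ 21.67°.
Law of sines gives LK = ML·sin M/sin K ≈ 121.66.
Median from M: ½√(2·KM² + 2·ML² − LK²) ≈ 300.47.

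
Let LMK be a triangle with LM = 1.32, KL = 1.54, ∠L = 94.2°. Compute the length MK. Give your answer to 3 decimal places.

By the law of cosines, MK² = KL² + LM² − 2·KL·LM·cos L = 4.4118, so MK ≈ 2.1004.

2.100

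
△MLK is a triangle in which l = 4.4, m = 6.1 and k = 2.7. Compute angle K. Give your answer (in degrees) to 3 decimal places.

23.360

By the law of cosines, cos K = (m² + l² − k²) / (2·m·l) ≈ 0.91803, so ∠K ≈ 23.36°.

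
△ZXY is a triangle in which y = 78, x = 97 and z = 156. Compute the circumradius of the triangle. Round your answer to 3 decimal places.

By the law of cosines, cos Z = (x² + y² − z²) / (2·x·y) ≈ -0.58439, so ∠Z ≈ 125.76°.
Circumradius = z/(2 sin Z) ≈ 96.122.

96.122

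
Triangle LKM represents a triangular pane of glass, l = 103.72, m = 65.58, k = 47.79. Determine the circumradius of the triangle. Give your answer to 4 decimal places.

R ≈ 69.5039

By the law of cosines, cos L = (k² + m² − l²) / (2·k·m) ≈ -0.66578, so ∠L ≈ 131.74°.
Circumradius = l/(2 sin L) ≈ 69.504.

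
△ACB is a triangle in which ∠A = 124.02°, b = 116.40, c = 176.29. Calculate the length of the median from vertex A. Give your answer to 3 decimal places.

By the law of cosines, a² = c² + b² − 2·c·b·cos A = 67588, so a ≈ 259.98.
Median from A: ½√(2·c² + 2·b² − a²) ≈ 73.597.

m_A ≈ 73.597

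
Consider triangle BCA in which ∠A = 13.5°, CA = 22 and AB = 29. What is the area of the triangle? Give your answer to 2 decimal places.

Area = ½·CA·AB·sin A ≈ 74.469.

74.47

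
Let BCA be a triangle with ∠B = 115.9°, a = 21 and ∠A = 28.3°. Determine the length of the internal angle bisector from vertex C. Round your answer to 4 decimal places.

The third angle is ∠C = 180° − ∠A − ∠B = 35.80°.
Law of sines: b = a·sin B/sin A ≈ 39.846.
Law of sines: c = a·sin C/sin A ≈ 25.911.
The bisector from C has length 2·a·b·cos(∠C/2)/(a+b) ≈ 26.173.

26.1731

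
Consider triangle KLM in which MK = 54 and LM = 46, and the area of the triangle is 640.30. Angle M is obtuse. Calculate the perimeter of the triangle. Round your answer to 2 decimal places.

perimeter ≈ 196.38

From area = ½·LM·MK·sin M, we get sin M = 2·area/(LM·MK) ≈ 0.51554.
Taking the obtuse solution, ∠M ≈ 148.97°.
Law of cosines then gives KL ≈ 96.379.
Perimeter = 46 + 54 + 96.379 = 196.38.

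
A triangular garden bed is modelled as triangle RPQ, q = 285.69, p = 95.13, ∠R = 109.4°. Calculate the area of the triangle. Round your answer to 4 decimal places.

12817.3064

Area = ½·p·q·sin R ≈ 12817.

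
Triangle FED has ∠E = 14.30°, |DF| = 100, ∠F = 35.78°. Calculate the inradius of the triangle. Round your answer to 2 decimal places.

28.05

The third angle is ∠D = 180° − ∠F − ∠E = 129.92°.
Law of sines: |ED| = |DF|·sin F/sin E ≈ 236.71.
Law of sines: |FE| = |DF|·sin D/sin E ≈ 310.5.
Area = ½·|DF|·|ED|·sin D ≈ 9077.2.
Semiperimeter s = (236.71+100+310.5)/2 = 323.61.
Inradius = area/s = 9077.2/323.61 ≈ 28.05.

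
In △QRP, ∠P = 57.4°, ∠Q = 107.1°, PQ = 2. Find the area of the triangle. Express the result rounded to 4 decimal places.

area ≈ 6.0262

The third angle is ∠R = 180° − ∠P − ∠Q = 15.50°.
Law of sines: RP = PQ·sin Q/sin R ≈ 7.1531.
Law of sines: QR = PQ·sin P/sin R ≈ 6.3049.
Area = ½·PQ·RP·sin P ≈ 6.0262.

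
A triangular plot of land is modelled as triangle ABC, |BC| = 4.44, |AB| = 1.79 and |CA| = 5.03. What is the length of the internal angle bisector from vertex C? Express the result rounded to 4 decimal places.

By the law of cosines, cos C = (|BC|² + |CA|² − |AB|²) / (2·|BC|·|CA|) ≈ 0.93606, so ∠C ≈ 20.60°.
The bisector from C has length 2·|BC|·|CA|·cos(∠C/2)/(|BC|+|CA|) ≈ 4.6406.

t_C ≈ 4.6406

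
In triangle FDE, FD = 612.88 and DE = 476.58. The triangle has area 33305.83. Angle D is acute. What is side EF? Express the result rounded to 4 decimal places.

184.3139

From area = ½·FD·DE·sin D, we get sin D = 2·area/(FD·DE) ≈ 0.22805.
Taking the acute solution, ∠D ≈ 13.18°.
Law of cosines then gives EF ≈ 184.31.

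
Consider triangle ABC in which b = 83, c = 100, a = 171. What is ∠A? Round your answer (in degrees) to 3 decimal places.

By the law of cosines, cos A = (b² + c² − a²) / (2·b·c) ≈ -0.74410, so ∠A ≈ 138.08°.

∠A ≈ 138.082°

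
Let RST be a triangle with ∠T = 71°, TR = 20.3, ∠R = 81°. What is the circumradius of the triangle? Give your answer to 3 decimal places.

21.620

The third angle is ∠S = 180° − ∠T − ∠R = 28.00°.
Law of sines: ST = TR·sin R/sin S ≈ 42.708.
Law of sines: RS = TR·sin T/sin S ≈ 40.884.
Circumradius = TR/(2 sin S) ≈ 21.62.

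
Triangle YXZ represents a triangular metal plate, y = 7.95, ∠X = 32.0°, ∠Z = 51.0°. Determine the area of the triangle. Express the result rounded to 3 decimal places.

The third angle is ∠Y = 180° − ∠X − ∠Z = 97.00°.
Law of sines: x = y·sin X/sin Y ≈ 4.2445.
Law of sines: z = y·sin Z/sin Y ≈ 6.2247.
Area = ½·y·x·sin Z ≈ 13.112.

13.112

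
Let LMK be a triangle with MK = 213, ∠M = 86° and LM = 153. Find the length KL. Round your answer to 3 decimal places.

By the law of cosines, KL² = LM² + MK² − 2·LM·MK·cos M = 64231, so KL ≈ 253.44.

253.439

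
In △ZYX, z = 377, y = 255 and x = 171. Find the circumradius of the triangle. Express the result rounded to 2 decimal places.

By the law of cosines, cos Z = (y² + x² − z²) / (2·y·x) ≈ -0.54882, so ∠Z ≈ 2.152 rad.
Circumradius = z/(2 sin Z) ≈ 225.5.

R ≈ 225.50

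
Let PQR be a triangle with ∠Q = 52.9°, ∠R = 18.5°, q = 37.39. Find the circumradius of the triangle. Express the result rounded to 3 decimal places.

The third angle is ∠P = 180° − ∠Q − ∠R = 108.60°.
Law of sines: p = q·sin P/sin Q ≈ 44.431.
Law of sines: r = q·sin R/sin Q ≈ 14.875.
Circumradius = q/(2 sin Q) ≈ 23.44.

23.440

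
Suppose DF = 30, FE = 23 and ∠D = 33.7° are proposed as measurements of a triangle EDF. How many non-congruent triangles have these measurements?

DF·sin D = 30·sin(33.7°) ≈ 16.65.
Since DF sin D < FE < DF (16.65 < 23 < 30), two triangles exist.

2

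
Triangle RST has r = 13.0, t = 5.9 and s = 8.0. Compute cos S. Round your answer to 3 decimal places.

0.911

By the law of cosines, cos S = (t² + r² − s²) / (2·t·r) ≈ 0.91141, so ∠S ≈ 0.424 rad.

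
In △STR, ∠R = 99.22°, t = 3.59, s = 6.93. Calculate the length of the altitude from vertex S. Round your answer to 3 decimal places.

3.544

By the law of cosines, r² = s² + t² − 2·s·t·cos R = 68.885, so r ≈ 8.2997.
Area = ½·s·t·sin R ≈ 12.279.
The altitude from S has length 2·area/s ≈ 3.5436.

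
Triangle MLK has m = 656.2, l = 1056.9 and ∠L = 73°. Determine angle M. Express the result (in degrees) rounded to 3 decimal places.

36.423

Law of sines: sin M = m·sin L/l ≈ 0.59374.
Since l ≥ m, only the acute value applies: ∠M ≈ 36.42°.
Then ∠K = 180° − ∠L − ∠M ≈ 70.58°.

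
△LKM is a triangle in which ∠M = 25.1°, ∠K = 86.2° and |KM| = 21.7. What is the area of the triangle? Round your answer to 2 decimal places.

area ≈ 106.96

The third angle is ∠L = 180° − ∠K − ∠M = 68.70°.
Law of sines: |ML| = |KM|·sin K/sin L ≈ 23.24.
Law of sines: |LK| = |KM|·sin M/sin L ≈ 9.88.
Area = ½·|KM|·|ML|·sin M ≈ 106.96.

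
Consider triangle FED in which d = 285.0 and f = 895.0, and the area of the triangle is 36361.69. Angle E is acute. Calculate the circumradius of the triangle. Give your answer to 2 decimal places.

From area = ½·d·f·sin E, we get sin E = 2·area/(d·f) ≈ 0.28511.
Taking the acute solution, ∠E ≈ 0.289 rad.
Law of cosines then gives e ≈ 627.12.
Circumradius = e/(2 sin E) ≈ 1099.8.

1099.79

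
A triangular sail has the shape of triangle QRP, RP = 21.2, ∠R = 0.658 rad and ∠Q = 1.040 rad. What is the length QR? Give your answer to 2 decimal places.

24.38

The third angle is ∠P = π − ∠Q − ∠R = 1.444 rad.
Law of sines: QR = RP·sin P/sin Q ≈ 24.384.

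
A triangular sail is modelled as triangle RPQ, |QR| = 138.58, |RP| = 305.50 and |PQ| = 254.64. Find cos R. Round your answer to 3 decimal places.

0.563

By the law of cosines, cos R = (|QR|² + |RP|² − |PQ|²) / (2·|QR|·|RP|) ≈ 0.56327, so ∠R ≈ 55.72°.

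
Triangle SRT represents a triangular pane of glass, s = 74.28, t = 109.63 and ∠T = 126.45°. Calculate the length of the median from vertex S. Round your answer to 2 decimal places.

Law of sines: sin S = s·sin T/t ≈ 0.54501.
Since t ≥ s, only the acute value applies: ∠S ≈ 33.03°.
Then ∠R = 180° − ∠T − ∠S ≈ 20.52°.
Law of sines gives r = t·sin R/sin T ≈ 47.786.
Median from S: ½√(2·r² + 2·t² − s²) ≈ 75.972.

m_S ≈ 75.97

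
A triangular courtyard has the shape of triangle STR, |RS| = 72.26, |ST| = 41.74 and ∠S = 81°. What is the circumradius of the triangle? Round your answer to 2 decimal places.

By the law of cosines, |TR|² = |RS|² + |ST|² − 2·|RS|·|ST|·cos S = 6020.1, so |TR| ≈ 77.589.
Area = ½·|RS|·|ST|·sin S ≈ 1489.5.
Circumradius = |TR|/(2 sin S) ≈ 39.278.

39.28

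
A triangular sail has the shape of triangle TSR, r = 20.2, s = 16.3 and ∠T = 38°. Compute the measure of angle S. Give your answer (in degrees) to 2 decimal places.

By the law of cosines, t² = s² + r² − 2·s·r·cos T = 154.81, so t ≈ 12.442.
Law of cosines again: cos S = (r² + t² − s²)/(2·r·t) ≈ 0.59117, so ∠S ≈ 53.76°.

∠S ≈ 53.76°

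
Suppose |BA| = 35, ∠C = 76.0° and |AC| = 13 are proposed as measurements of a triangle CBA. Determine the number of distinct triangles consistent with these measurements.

1

|AC|·sin C = 13·sin(76.0°) ≈ 12.61.
Since |BA| ≥ |AC|, exactly one triangle exists.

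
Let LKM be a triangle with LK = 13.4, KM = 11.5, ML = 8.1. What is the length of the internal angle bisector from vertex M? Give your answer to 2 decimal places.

By the law of cosines, cos M = (KM² + ML² − LK²) / (2·KM·ML) ≈ 0.09823, so ∠M ≈ 84.36°.
The bisector from M has length 2·KM·ML·cos(∠M/2)/(KM+ML) ≈ 7.0435.

t_M ≈ 7.04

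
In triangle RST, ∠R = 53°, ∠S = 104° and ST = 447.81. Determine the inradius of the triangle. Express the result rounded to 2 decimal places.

The third angle is ∠T = 180° − ∠R − ∠S = 23.00°.
Law of sines: TR = ST·sin S/sin R ≈ 544.06.
Law of sines: RS = ST·sin T/sin R ≈ 219.09.
Area = ½·ST·TR·sin T ≈ 47598.
Semiperimeter s = (447.81+544.06+219.09)/2 = 605.48.
Inradius = area/s = 47598/605.48 ≈ 78.612.

r ≈ 78.61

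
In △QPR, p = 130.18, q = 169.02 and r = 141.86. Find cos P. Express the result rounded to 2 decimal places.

By the law of cosines, cos P = (r² + q² − p²) / (2·r·q) ≈ 0.66199, so ∠P ≈ 48.55°.

cos P ≈ 0.66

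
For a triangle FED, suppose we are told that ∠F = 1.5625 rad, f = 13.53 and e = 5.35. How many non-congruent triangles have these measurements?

1

e·sin F = 5.35·sin(1.5625 rad) ≈ 5.35.
Since f ≥ e, exactly one triangle exists.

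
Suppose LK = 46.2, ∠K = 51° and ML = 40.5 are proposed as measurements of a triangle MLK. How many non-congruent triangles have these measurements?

LK·sin K = 46.2·sin(51°) ≈ 35.9.
Since LK sin K < ML < LK (35.9 < 40.5 < 46.2), two triangles exist.

2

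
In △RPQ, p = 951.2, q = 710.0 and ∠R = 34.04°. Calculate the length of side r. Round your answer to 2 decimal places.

538.17

By the law of cosines, r² = p² + q² − 2·p·q·cos R = 2.8962e+05, so r ≈ 538.17.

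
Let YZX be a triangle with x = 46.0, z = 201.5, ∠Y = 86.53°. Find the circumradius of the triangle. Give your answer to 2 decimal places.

By the law of cosines, y² = z² + x² − 2·z·x·cos Y = 41596, so y ≈ 203.95.
Area = ½·z·x·sin Y ≈ 4626.
Circumradius = y/(2 sin Y) ≈ 102.16.

R ≈ 102.16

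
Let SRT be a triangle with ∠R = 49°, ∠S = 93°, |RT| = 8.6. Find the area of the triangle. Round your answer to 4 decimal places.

17.2062

The third angle is ∠T = 180° − ∠S − ∠R = 38.00°.
Law of sines: |TS| = |RT|·sin R/sin S ≈ 6.4994.
Law of sines: |SR| = |RT|·sin T/sin S ≈ 5.302.
Area = ½·|RT|·|TS|·sin T ≈ 17.206.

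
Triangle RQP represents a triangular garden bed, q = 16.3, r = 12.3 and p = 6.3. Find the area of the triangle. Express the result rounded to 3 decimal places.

Semiperimeter s = (12.3 + 16.3 + 6.3)/2 = 17.45.
Heron's formula: area = √(17.45·5.15·1.15·11.15) ≈ 33.946.

area ≈ 33.946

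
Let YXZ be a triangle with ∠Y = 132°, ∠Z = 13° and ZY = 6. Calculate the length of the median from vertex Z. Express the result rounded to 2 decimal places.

The third angle is ∠X = 180° − ∠Z − ∠Y = 35.00°.
Law of sines: XZ = ZY·sin Y/sin X ≈ 7.7738.
Law of sines: YX = ZY·sin Z/sin X ≈ 2.3531.
Median from Z: ½√(2·XZ² + 2·ZY² − YX²) ≈ 6.8434.

m_Z ≈ 6.84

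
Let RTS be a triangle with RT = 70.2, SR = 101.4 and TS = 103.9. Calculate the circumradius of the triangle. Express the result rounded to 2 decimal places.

By the law of cosines, cos R = (SR² + RT² − TS²) / (2·SR·RT) ≈ 0.31010, so ∠R ≈ 71.93°.
Circumradius = TS/(2 sin R) ≈ 54.644.

54.64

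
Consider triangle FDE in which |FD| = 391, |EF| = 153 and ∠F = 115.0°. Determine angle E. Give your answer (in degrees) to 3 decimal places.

By the law of cosines, |DE|² = |EF|² + |FD|² − 2·|EF|·|FD|·cos F = 2.2685e+05, so |DE| ≈ 476.29.
Law of cosines again: cos E = (|DE|² + |EF|² − |FD|²)/(2·|DE|·|EF|) ≈ 0.66817, so ∠E ≈ 48.07°.

48.074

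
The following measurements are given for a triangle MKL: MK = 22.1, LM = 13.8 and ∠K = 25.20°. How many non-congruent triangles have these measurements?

2

MK·sin K = 22.1·sin(25.20°) ≈ 9.41.
Since MK sin K < LM < MK (9.41 < 13.8 < 22.1), two triangles exist.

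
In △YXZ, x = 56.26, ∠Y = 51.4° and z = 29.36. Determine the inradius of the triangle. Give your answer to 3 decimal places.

By the law of cosines, y² = x² + z² − 2·x·z·cos Y = 1966.2, so y ≈ 44.341.
Area = ½·x·z·sin Y ≈ 645.46.
Semiperimeter s = (44.341+56.26+29.36)/2 = 64.981.
Inradius = area/s = 645.46/64.981 ≈ 9.933.

9.933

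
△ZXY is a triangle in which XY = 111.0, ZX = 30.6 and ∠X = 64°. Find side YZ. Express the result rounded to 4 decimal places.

101.3875

By the law of cosines, YZ² = ZX² + XY² − 2·ZX·XY·cos X = 10279, so YZ ≈ 101.39.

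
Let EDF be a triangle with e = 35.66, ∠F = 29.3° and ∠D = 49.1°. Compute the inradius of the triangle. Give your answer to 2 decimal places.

5.93

The third angle is ∠E = 180° − ∠D − ∠F = 101.60°.
Law of sines: d = e·sin D/sin E ≈ 27.516.
Law of sines: f = e·sin F/sin E ≈ 17.815.
Area = ½·e·d·sin F ≈ 240.09.
Semiperimeter s = (35.66+27.516+17.815)/2 = 40.495.
Inradius = area/s = 240.09/40.495 ≈ 5.9289.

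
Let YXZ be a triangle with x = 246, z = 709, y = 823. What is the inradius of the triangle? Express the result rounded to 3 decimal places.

Semiperimeter s = (823 + 246 + 709)/2 = 889.
Heron's formula: area = √(889·66·643·180) ≈ 82407.
Inradius = area/s = 82407/889 ≈ 92.696.

r ≈ 92.696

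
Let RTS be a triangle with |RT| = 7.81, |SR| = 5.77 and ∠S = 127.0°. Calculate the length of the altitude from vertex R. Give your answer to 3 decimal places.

Law of sines: sin T = |SR|·sin S/|RT| ≈ 0.59003.
Since |RT| ≥ |SR|, only the acute value applies: ∠T ≈ 36.16°.
Then ∠R = 180° − ∠S − ∠T ≈ 16.84°.
Law of sines gives |TS| = |RT|·sin R/sin S ≈ 2.8332.
Area = ½·|RT|·|SR|·sin R ≈ 6.5278.
The altitude from R has length 2·area/|TS| ≈ 4.6081.

h_R ≈ 4.608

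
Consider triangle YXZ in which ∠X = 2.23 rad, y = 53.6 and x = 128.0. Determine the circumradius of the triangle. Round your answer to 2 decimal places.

R ≈ 80.96

Law of sines: sin Y = y·sin X/x ≈ 0.33101.
Since x ≥ y, only the acute value applies: ∠Y ≈ 0.337 rad.
Then ∠Z = π − ∠X − ∠Y ≈ 0.574 rad.
Law of sines gives z = x·sin Z/sin X ≈ 87.955.
Circumradius = x/(2 sin X) ≈ 80.963.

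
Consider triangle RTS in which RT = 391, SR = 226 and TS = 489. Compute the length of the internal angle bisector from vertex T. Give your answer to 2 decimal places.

422.60

By the law of cosines, cos T = (RT² + TS² − SR²) / (2·RT·TS) ≈ 0.89155, so ∠T ≈ 26.93°.
The bisector from T has length 2·RT·TS·cos(∠T/2)/(RT+TS) ≈ 422.6.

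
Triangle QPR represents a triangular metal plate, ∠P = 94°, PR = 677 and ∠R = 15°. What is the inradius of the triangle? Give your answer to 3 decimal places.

The third angle is ∠Q = 180° − ∠P − ∠R = 71.00°.
Law of sines: RQ = PR·sin P/sin Q ≈ 714.27.
Law of sines: QP = PR·sin R/sin Q ≈ 185.32.
Area = ½·PR·RQ·sin R ≈ 62577.
Semiperimeter s = (677+714.27+185.32)/2 = 788.29.
Inradius = area/s = 62577/788.29 ≈ 79.383.

79.383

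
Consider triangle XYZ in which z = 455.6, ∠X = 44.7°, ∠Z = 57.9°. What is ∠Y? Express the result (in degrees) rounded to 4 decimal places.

∠Y ≈ 77.4000°

The third angle is ∠Y = 180° − ∠Z − ∠X = 77.40°.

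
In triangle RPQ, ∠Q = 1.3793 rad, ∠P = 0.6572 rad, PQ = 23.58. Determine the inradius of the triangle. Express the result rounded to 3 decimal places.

The third angle is ∠R = π − ∠P − ∠Q = 1.1051 rad.
Law of sines: QR = PQ·sin P/sin R ≈ 16.122.
Law of sines: RP = PQ·sin Q/sin R ≈ 25.908.
Area = ½·PQ·QR·sin Q ≈ 186.6.
Semiperimeter s = (23.58+16.122+25.908)/2 = 32.805.
Inradius = area/s = 186.6/32.805 ≈ 5.6883.

5.688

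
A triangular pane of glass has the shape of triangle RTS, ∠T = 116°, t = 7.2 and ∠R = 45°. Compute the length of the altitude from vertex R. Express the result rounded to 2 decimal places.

The third angle is ∠S = 180° − ∠R − ∠T = 19.00°.
Law of sines: r = t·sin R/sin T ≈ 5.6644.
Law of sines: s = t·sin S/sin T ≈ 2.608.
Area = ½·t·r·sin S ≈ 6.639.
The altitude from R has length 2·area/r ≈ 2.3441.

2.34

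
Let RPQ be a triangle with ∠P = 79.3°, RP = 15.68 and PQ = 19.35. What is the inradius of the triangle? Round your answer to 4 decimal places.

By the law of cosines, QR² = RP² + PQ² − 2·RP·PQ·cos P = 507.62, so QR ≈ 22.53.
Area = ½·RP·PQ·sin P ≈ 149.07.
Semiperimeter s = (19.35+22.53+15.68)/2 = 28.78.
Inradius = area/s = 149.07/28.78 ≈ 5.1795.

r ≈ 5.1795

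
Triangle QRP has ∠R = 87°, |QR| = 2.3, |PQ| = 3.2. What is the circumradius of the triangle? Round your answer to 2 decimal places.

1.60

Law of sines: sin P = |QR|·sin R/|PQ| ≈ 0.71776.
Since |PQ| ≥ |QR|, only the acute value applies: ∠P ≈ 45.87°.
Then ∠Q = 180° − ∠R − ∠P ≈ 47.13°.
Law of sines gives |RP| = |PQ|·sin Q/sin R ≈ 2.3485.
Circumradius = |PQ|/(2 sin R) ≈ 1.6022.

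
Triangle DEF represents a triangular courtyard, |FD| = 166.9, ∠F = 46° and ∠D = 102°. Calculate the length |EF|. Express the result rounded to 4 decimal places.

308.0711

The third angle is ∠E = 180° − ∠F − ∠D = 32.00°.
Law of sines: |EF| = |FD|·sin D/sin E ≈ 308.07.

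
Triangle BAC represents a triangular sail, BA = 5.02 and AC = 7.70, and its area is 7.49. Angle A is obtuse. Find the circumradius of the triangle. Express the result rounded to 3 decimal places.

From area = ½·BA·AC·sin A, we get sin A = 2·area/(BA·AC) ≈ 0.38754.
Taking the obtuse solution, ∠A ≈ 157.20°.
Law of cosines then gives CB ≈ 12.48.
Circumradius = CB/(2 sin A) ≈ 16.102.

R ≈ 16.102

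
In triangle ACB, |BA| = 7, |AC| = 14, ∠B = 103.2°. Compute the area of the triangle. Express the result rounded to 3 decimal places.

Law of sines: sin C = |BA|·sin B/|AC| ≈ 0.48679.
Since |AC| ≥ |BA|, only the acute value applies: ∠C ≈ 29.13°.
Then ∠A = 180° − ∠B − ∠C ≈ 47.67°.
Law of sines gives |CB| = |AC|·sin A/sin B ≈ 10.631.
Area = ½·|AC|·|BA|·sin A ≈ 36.225.

36.225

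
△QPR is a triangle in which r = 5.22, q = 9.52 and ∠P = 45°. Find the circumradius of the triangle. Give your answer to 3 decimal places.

4.879

By the law of cosines, p² = r² + q² − 2·r·q·cos P = 47.6, so p ≈ 6.8993.
Area = ½·r·q·sin P ≈ 17.57.
Circumradius = p/(2 sin P) ≈ 4.8785.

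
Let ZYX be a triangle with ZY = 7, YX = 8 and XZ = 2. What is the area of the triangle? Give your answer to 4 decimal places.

area ≈ 6.4372

Semiperimeter s = (8 + 2 + 7)/2 = 8.5.
Heron's formula: area = √(8.5·0.5·6.5·1.5) ≈ 6.4372.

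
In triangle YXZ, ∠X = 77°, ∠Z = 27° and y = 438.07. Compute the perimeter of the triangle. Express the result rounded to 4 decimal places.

The third angle is ∠Y = 180° − ∠X − ∠Z = 76.00°.
Law of sines: x = y·sin X/sin Y ≈ 439.91.
Law of sines: z = y·sin Z/sin Y ≈ 204.97.
Semiperimeter s = (438.07+439.91+204.97)/2 = 541.47.
Perimeter = 438.07 + 439.91 + 204.97 = 1082.9.

1082.9475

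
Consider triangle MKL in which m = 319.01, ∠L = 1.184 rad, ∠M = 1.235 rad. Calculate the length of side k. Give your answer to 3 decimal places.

223.452

The third angle is ∠K = π − ∠L − ∠M = 0.723 rad.
Law of sines: k = m·sin K/sin M ≈ 223.45.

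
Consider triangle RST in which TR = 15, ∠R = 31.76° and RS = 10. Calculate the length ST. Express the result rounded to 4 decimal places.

By the law of cosines, ST² = TR² + RS² − 2·TR·RS·cos R = 69.922, so ST ≈ 8.3619.

8.3619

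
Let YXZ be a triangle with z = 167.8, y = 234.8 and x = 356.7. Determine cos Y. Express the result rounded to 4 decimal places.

By the law of cosines, cos Y = (x² + z² − y²) / (2·x·z) ≈ 0.83754, so ∠Y ≈ 0.578 rad.

cos Y ≈ 0.8375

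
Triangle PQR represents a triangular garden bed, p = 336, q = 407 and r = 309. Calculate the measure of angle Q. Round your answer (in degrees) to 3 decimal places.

By the law of cosines, cos Q = (r² + p² − q²) / (2·r·p) ≈ 0.20577, so ∠Q ≈ 78.13°.

∠Q ≈ 78.125°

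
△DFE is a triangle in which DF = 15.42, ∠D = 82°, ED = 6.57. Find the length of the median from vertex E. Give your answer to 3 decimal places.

By the law of cosines, FE² = ED² + DF² − 2·ED·DF·cos D = 252.74, so FE ≈ 15.898.
Median from E: ½√(2·FE² + 2·ED² − DF²) ≈ 9.4079.

9.408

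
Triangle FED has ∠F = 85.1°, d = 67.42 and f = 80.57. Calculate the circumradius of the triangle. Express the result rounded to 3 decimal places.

Law of sines: sin D = d·sin F/f ≈ 0.83373.
Since f ≥ d, only the acute value applies: ∠D ≈ 56.48°.
Then ∠E = 180° − ∠F − ∠D ≈ 38.42°.
Law of sines gives e = f·sin E/sin F ≈ 50.247.
Circumradius = f/(2 sin F) ≈ 40.433.

R ≈ 40.433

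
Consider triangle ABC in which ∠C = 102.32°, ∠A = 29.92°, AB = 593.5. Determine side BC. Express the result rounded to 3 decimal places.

The third angle is ∠B = 180° − ∠C − ∠A = 47.76°.
Law of sines: BC = AB·sin A/sin C ≈ 303.01.

303.010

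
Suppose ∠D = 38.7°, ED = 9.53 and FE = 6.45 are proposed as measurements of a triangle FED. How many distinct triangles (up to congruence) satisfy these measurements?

ED·sin D = 9.53·sin(38.7°) ≈ 5.959.
Since ED sin D < FE < ED (5.959 < 6.45 < 9.53), two triangles exist.

2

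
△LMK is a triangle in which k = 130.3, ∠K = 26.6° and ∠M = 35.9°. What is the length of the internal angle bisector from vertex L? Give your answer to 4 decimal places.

76.6566

The third angle is ∠L = 180° − ∠M − ∠K = 117.50°.
Law of sines: l = k·sin L/sin K ≈ 258.12.
Law of sines: m = k·sin M/sin K ≈ 170.64.
The bisector from L has length 2·m·k·cos(∠L/2)/(m+k) ≈ 76.657.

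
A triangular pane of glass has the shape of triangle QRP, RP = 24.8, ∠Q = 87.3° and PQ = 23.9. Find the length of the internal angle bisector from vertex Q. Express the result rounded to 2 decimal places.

Law of sines: sin R = PQ·sin Q/RP ≈ 0.96264.
Since RP ≥ PQ, only the acute value applies: ∠R ≈ 74.29°.
Then ∠P = 180° − ∠Q − ∠R ≈ 18.41°.
Law of sines gives QR = RP·sin P/sin Q ≈ 7.8413.
The bisector from Q has length 2·PQ·QR·cos(∠Q/2)/(PQ+QR) ≈ 8.5442.

t_Q ≈ 8.54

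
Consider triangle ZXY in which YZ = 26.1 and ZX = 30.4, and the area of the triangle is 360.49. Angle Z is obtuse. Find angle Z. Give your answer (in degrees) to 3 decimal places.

∠Z ≈ 114.677°

From area = ½·YZ·ZX·sin Z, we get sin Z = 2·area/(YZ·ZX) ≈ 0.90868.
Taking the obtuse solution, ∠Z ≈ 114.68°.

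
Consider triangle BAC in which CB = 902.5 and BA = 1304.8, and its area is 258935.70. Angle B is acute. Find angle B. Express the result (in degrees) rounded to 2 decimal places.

∠B ≈ 26.09°

From area = ½·CB·BA·sin B, we get sin B = 2·area/(CB·BA) ≈ 0.43978.
Taking the acute solution, ∠B ≈ 26.09°.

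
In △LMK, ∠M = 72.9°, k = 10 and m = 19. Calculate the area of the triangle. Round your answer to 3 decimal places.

92.527

Law of sines: sin K = k·sin M/m ≈ 0.50305.
Since m ≥ k, only the acute value applies: ∠K ≈ 30.20°.
Then ∠L = 180° − ∠M − ∠K ≈ 76.90°.
Law of sines gives l = m·sin L/sin M ≈ 19.361.
Area = ½·m·k·sin L ≈ 92.527.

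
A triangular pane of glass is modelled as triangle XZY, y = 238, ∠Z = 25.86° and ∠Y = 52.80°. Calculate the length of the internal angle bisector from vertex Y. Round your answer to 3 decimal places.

The third angle is ∠X = 180° − ∠Z − ∠Y = 101.34°.
Law of sines: x = y·sin X/sin Y ≈ 292.96.
Law of sines: z = y·sin Z/sin Y ≈ 130.33.
The bisector from Y has length 2·x·z·cos(∠Y/2)/(x+z) ≈ 161.59.

t_Y ≈ 161.587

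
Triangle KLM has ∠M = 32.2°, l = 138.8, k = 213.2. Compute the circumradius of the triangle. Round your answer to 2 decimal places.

113.52

By the law of cosines, m² = k² + l² − 2·k·l·cos M = 14638, so m ≈ 120.99.
Area = ½·k·l·sin M ≈ 7884.5.
Circumradius = m/(2 sin M) ≈ 113.52.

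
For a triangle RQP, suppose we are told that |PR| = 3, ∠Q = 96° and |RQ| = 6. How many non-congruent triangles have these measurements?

|RQ|·sin Q = 6·sin(96°) ≈ 5.967.
Since ∠Q is not acute, a triangle exists only if |PR| > |RQ|; here |PR| ≤ |RQ|, so there is no triangle.

0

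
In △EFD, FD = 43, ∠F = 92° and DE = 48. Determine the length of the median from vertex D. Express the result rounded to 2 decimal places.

Law of sines: sin E = FD·sin F/DE ≈ 0.89529.
Since DE ≥ FD, only the acute value applies: ∠E ≈ 63.55°.
Then ∠D = 180° − ∠F − ∠E ≈ 24.45°.
Law of sines gives EF = DE·sin D/sin F ≈ 19.883.
Median from D: ½√(2·FD² + 2·DE² − EF²) ≈ 44.471.

m_D ≈ 44.47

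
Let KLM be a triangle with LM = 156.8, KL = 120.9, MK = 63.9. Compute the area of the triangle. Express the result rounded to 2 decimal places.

area ≈ 3571.47

Semiperimeter s = (156.8 + 63.9 + 120.9)/2 = 170.8.
Heron's formula: area = √(170.8·14·106.9·49.9) ≈ 3571.5.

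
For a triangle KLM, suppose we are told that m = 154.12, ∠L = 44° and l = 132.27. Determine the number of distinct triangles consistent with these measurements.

m·sin L = 154.12·sin(44°) ≈ 107.1.
Since m sin L < l < m (107.1 < 132.27 < 154.12), two triangles exist.

2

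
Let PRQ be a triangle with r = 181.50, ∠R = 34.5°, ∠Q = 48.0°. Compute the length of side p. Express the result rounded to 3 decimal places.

The third angle is ∠P = 180° − ∠R − ∠Q = 97.50°.
Law of sines: p = r·sin P/sin R ≈ 317.7.

317.700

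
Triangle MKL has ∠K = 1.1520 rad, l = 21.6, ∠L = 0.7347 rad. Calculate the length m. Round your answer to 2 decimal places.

The third angle is ∠M = π − ∠K − ∠L = 1.2549 rad.
Law of sines: m = l·sin M/sin L ≈ 30.627.

30.63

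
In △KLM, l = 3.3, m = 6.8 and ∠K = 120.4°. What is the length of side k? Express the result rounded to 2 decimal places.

8.94

By the law of cosines, k² = l² + m² − 2·l·m·cos K = 79.841, so k ≈ 8.9354.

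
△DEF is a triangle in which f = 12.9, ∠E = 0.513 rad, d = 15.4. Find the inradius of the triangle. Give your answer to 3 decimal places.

By the law of cosines, e² = f² + d² − 2·f·d·cos E = 57.395, so e ≈ 7.5759.
Area = ½·f·d·sin E ≈ 48.75.
Semiperimeter s = (15.4+7.5759+12.9)/2 = 17.938.
Inradius = area/s = 48.75/17.938 ≈ 2.7177.

r ≈ 2.718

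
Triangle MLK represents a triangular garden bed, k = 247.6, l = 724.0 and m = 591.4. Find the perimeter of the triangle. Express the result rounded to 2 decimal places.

perimeter ≈ 1563.00

Perimeter = 591.4 + 724 + 247.6 = 1563.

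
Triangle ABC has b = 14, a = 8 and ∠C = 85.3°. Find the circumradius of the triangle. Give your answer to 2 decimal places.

R ≈ 7.80

By the law of cosines, c² = a² + b² − 2·a·b·cos C = 241.65, so c ≈ 15.545.
Area = ½·a·b·sin C ≈ 55.812.
Circumradius = c/(2 sin C) ≈ 7.7987.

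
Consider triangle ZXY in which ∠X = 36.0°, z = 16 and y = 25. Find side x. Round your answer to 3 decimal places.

15.290

By the law of cosines, x² = y² + z² − 2·y·z·cos X = 233.79, so x ≈ 15.29.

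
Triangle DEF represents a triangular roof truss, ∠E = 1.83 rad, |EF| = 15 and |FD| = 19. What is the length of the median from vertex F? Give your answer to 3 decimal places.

Law of sines: sin D = |EF|·sin E/|FD| ≈ 0.76310.
Since |FD| ≥ |EF|, only the acute value applies: ∠D ≈ 0.868 rad.
Then ∠F = π − ∠E − ∠D ≈ 0.443 rad.
Law of sines gives |DE| = |FD|·sin F/sin E ≈ 8.4346.
Median from F: ½√(2·|EF|² + 2·|FD|² − |DE|²) ≈ 16.59.

m_F ≈ 16.590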